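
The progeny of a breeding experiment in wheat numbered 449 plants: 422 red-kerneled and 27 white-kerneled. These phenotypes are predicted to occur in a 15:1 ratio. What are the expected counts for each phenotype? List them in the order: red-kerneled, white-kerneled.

420.9375, 28.0625

Under the 15:1 hypothesis (Σ ratio = 16, N = 449):
  red-kerneled: 449 × 15/16 = 420.9375
  white-kerneled: 449 × 1/16 = 28.0625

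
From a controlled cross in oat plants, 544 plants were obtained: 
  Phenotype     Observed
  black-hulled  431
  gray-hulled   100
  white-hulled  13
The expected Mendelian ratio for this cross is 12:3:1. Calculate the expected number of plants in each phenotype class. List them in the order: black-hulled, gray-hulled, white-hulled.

408, 102, 34

The 12:3:1 ratio has 16 parts, so with N = 544 the expected counts are:
  black-hulled: 544 × 12/16 = 408
  gray-hulled: 544 × 3/16 = 102
  white-hulled: 544 × 1/16 = 34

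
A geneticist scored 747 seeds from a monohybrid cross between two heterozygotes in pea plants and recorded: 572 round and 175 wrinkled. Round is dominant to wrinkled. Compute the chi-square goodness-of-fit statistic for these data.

For a monohybrid cross between heterozygotes with complete dominance, the expected phenotypic ratio is 3:1.
Under the 3:1 hypothesis (Σ ratio = 4, N = 747):
  round: 747 × 3/4 = 560.25
  wrinkled: 747 × 1/4 = 186.75
χ² = Σ (O − E)² / E
  round: (572 − 560.25)² / 560.25 = 0.2464
  wrinkled: (175 − 186.75)² / 186.75 = 0.7393
χ² = 0.2464 + 0.7393 = 0.9857 ≈ 0.986

0.986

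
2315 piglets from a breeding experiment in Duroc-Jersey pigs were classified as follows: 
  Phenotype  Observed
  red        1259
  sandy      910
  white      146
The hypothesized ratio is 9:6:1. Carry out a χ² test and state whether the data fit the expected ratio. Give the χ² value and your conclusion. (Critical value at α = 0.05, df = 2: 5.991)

Total ratio parts = 16. Expected numbers out of 2315:
  red: 2315 × 9/16 = 1302.1875
  sandy: 2315 × 6/16 = 868.125
  white: 2315 × 1/16 = 144.6875
χ² = Σ (O − E)² / E
  red: (1259 − 1302.1875)² / 1302.1875 = 1.4323
  sandy: (910 − 868.125)² / 868.125 = 2.0199
  white: (146 − 144.6875)² / 144.6875 = 0.0119
χ² = 1.4323 + 2.0199 + 0.0119 = 3.4641 ≈ 3.464
Degrees of freedom = 3 − 1 = 2; critical value at α = 0.05 is 5.991.
Since 3.464 < 5.991, we fail to reject the null hypothesis — the data are consistent with the 9:6:1 ratio.

3.464; consistent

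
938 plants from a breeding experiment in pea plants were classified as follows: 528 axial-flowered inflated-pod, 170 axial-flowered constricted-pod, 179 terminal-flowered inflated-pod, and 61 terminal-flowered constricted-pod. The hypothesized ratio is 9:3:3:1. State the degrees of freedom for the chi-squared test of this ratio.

A goodness-of-fit test with 4 phenotype classes has df = 4 − 1 = 3.

3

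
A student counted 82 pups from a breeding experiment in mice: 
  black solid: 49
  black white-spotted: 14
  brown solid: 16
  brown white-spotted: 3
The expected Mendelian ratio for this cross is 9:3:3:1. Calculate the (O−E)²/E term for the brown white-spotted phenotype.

0.881

Under the 9:3:3:1 hypothesis (Σ ratio = 16, N = 82):
  black solid: 82 × 9/16 = 46.125
  black white-spotted: 82 × 3/16 = 15.375
  brown solid: 82 × 3/16 = 15.375
  brown white-spotted: 82 × 1/16 = 5.125
Contribution of brown white-spotted: (3 − 5.125)² / 5.125 = 0.8811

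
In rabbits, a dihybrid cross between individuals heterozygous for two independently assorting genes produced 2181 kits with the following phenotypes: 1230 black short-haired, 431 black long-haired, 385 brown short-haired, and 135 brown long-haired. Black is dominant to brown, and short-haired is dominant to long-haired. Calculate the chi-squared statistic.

2.612

A dihybrid F₂ with independent assortment and complete dominance at both loci gives a 9:3:3:1 phenotypic ratio.
Under the 9:3:3:1 hypothesis (Σ ratio = 16, N = 2181):
  black short-haired: 2181 × 9/16 = 1226.8125
  black long-haired: 2181 × 3/16 = 408.9375
  brown short-haired: 2181 × 3/16 = 408.9375
  brown long-haired: 2181 × 1/16 = 136.3125
χ² = Σ (O − E)² / E
  black short-haired: (1230 − 1226.8125)² / 1226.8125 = 0.0083
  black long-haired: (431 − 408.9375)² / 408.9375 = 1.1903
  brown short-haired: (385 − 408.9375)² / 408.9375 = 1.4012
  brown long-haired: (135 − 136.3125)² / 136.3125 = 0.0126
χ² = 0.0083 + 1.1903 + 1.4012 + 0.0126 = 2.6124 ≈ 2.612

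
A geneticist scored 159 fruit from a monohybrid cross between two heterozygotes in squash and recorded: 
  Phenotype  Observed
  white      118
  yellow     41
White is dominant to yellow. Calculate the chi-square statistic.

For a monohybrid cross between heterozygotes with complete dominance, the expected phenotypic ratio is 3:1.
Expected counts for N = 159 under a 3:1 ratio (total parts = 4):
  white: 159 × 3/4 = 119.25
  yellow: 159 × 1/4 = 39.75
χ² = Σ (O − E)² / E
  white: (118 − 119.25)² / 119.25 = 0.0131
  yellow: (41 − 39.75)² / 39.75 = 0.0393
χ² = 0.0131 + 0.0393 = 0.0524 ≈ 0.052

0.052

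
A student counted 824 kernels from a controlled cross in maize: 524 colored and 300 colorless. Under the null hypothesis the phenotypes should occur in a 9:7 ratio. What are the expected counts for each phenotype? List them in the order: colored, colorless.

Under the 9:7 hypothesis (Σ ratio = 16, N = 824):
  colored: 824 × 9/16 = 463.5
  colorless: 824 × 7/16 = 360.5

463.5, 360.5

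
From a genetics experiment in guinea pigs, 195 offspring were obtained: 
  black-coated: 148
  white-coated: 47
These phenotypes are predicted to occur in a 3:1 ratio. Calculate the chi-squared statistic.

0.084

Expected counts for N = 195 under a 3:1 ratio (total parts = 4):
  black-coated: 195 × 3/4 = 146.25
  white-coated: 195 × 1/4 = 48.75
χ² = Σ (O − E)² / E
  black-coated: (148 − 146.25)² / 146.25 = 0.0209
  white-coated: (47 − 48.75)² / 48.75 = 0.0628
χ² = 0.0209 + 0.0628 = 0.0837 ≈ 0.084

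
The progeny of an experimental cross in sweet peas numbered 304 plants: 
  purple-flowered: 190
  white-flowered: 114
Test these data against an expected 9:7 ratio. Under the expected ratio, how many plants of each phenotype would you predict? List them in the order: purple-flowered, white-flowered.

Under the 9:7 hypothesis (Σ ratio = 16, N = 304):
  purple-flowered: 304 × 9/16 = 171
  white-flowered: 304 × 7/16 = 133

171, 133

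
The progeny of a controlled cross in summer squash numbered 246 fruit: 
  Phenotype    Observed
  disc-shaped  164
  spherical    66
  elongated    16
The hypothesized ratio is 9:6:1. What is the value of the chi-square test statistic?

The 9:6:1 ratio has 16 parts, so with N = 246 the expected counts are:
  disc-shaped: 246 × 9/16 = 138.375
  spherical: 246 × 6/16 = 92.25
  elongated: 246 × 1/16 = 15.375
χ² = Σ (O − E)² / E
  disc-shaped: (164 − 138.375)² / 138.375 = 4.7454
  spherical: (66 − 92.25)² / 92.25 = 7.4695
  elongated: (16 − 15.375)² / 15.375 = 0.0254
χ² = 4.7454 + 7.4695 + 0.0254 = 12.2403 ≈ 12.240

12.240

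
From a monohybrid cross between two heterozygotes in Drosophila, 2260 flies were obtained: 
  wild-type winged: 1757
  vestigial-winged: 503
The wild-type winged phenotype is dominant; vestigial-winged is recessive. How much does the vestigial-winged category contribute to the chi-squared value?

6.804

For a monohybrid cross between heterozygotes with complete dominance, the expected phenotypic ratio is 3:1.
Under the 3:1 hypothesis (Σ ratio = 4, N = 2260):
  wild-type winged: 2260 × 3/4 = 1695
  vestigial-winged: 2260 × 1/4 = 565
Contribution of vestigial-winged: (503 − 565)² / 565 = 6.8035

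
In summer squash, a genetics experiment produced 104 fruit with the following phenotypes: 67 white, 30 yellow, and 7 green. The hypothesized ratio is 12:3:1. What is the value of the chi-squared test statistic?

Total ratio parts = 16. Expected numbers out of 104:
  white: 104 × 12/16 = 78
  yellow: 104 × 3/16 = 19.5
  green: 104 × 1/16 = 6.5
χ² = Σ (O − E)² / E
  white: (67 − 78)² / 78 = 1.5513
  yellow: (30 − 19.5)² / 19.5 = 5.6538
  green: (7 − 6.5)² / 6.5 = 0.0385
χ² = 1.5513 + 5.6538 + 0.0385 = 7.2436 ≈ 7.244

7.244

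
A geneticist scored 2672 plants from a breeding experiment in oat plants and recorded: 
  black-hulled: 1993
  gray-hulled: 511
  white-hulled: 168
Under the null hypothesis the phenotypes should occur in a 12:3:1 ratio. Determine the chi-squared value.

0.266

Expected counts for N = 2672 under a 12:3:1 ratio (total parts = 16):
  black-hulled: 2672 × 12/16 = 2004
  gray-hulled: 2672 × 3/16 = 501
  white-hulled: 2672 × 1/16 = 167
χ² = Σ (O − E)² / E
  black-hulled: (1993 − 2004)² / 2004 = 0.0604
  gray-hulled: (511 − 501)² / 501 = 0.1996
  white-hulled: (168 − 167)² / 167 = 0.0060
χ² = 0.0604 + 0.1996 + 0.0060 = 0.266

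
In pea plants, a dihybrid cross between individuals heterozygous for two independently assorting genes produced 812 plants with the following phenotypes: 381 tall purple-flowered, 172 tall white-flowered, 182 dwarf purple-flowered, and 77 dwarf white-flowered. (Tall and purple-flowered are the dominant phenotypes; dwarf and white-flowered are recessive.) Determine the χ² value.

A dihybrid F₂ with independent assortment and complete dominance at both loci gives a 9:3:3:1 phenotypic ratio.
Expected counts for N = 812 under a 9:3:3:1 ratio (total parts = 16):
  tall purple-flowered: 812 × 9/16 = 456.75
  tall white-flowered: 812 × 3/16 = 152.25
  dwarf purple-flowered: 812 × 3/16 = 152.25
  dwarf white-flowered: 812 × 1/16 = 50.75
χ² = Σ (O − E)² / E
  tall purple-flowered: (381 − 456.75)² / 456.75 = 12.5628
  tall white-flowered: (172 − 152.25)² / 152.25 = 2.5620
  dwarf purple-flowered: (182 − 152.25)² / 152.25 = 5.8132
  dwarf white-flowered: (77 − 50.75)² / 50.75 = 13.5776
χ² = 12.5628 + 2.5620 + 5.8132 + 13.5776 = 34.5156 ≈ 34.516

34.516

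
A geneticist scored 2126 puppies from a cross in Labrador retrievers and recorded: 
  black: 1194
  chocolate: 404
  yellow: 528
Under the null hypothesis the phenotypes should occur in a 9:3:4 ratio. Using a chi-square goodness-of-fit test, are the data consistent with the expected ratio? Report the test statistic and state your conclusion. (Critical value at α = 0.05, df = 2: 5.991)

0.098; consistent

The 9:3:4 ratio has 16 parts, so with N = 2126 the expected counts are:
  black: 2126 × 9/16 = 1195.875
  chocolate: 2126 × 3/16 = 398.625
  yellow: 2126 × 4/16 = 531.5
χ² = Σ (O − E)² / E
  black: (1194 − 1195.875)² / 1195.875 = 0.0029
  chocolate: (404 − 398.625)² / 398.625 = 0.0725
  yellow: (528 − 531.5)² / 531.5 = 0.0230
χ² = 0.0029 + 0.0725 + 0.0230 = 0.0984 ≈ 0.098
Degrees of freedom = 3 − 1 = 2; critical value at α = 0.05 is 5.991.
Since 0.098 < 5.991, we fail to reject the null hypothesis — the data are consistent with the 9:3:4 ratio.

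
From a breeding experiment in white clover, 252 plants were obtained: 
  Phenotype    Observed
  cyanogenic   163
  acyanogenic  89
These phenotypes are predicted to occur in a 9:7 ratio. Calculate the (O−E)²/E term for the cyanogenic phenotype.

3.186

The 9:7 ratio has 16 parts, so with N = 252 the expected counts are:
  cyanogenic: 252 × 9/16 = 141.75
  acyanogenic: 252 × 7/16 = 110.25
Contribution of cyanogenic: (163 − 141.75)² / 141.75 = 3.1856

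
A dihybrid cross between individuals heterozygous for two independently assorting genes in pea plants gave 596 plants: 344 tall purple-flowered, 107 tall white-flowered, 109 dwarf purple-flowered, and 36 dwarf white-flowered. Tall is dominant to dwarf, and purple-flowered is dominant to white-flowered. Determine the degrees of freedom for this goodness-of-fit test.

A dihybrid F₂ with independent assortment and complete dominance at both loci gives a 9:3:3:1 phenotypic ratio.
A goodness-of-fit test with 4 phenotype classes has df = 4 − 1 = 3.

3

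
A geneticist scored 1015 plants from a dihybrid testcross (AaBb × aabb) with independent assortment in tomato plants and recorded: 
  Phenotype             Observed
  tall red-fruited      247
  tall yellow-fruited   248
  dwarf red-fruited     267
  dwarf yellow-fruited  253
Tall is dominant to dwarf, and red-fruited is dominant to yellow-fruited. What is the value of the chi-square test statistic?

1.004

A dihybrid testcross with independent assortment gives a 1:1:1:1 ratio.
Expected counts for N = 1015 under a 1:1:1:1 ratio (total parts = 4):
  tall red-fruited: 1015 × 1/4 = 253.75
  tall yellow-fruited: 1015 × 1/4 = 253.75
  dwarf red-fruited: 1015 × 1/4 = 253.75
  dwarf yellow-fruited: 1015 × 1/4 = 253.75
χ² = Σ (O − E)² / E
  tall red-fruited: (247 − 253.75)² / 253.75 = 0.1796
  tall yellow-fruited: (248 − 253.75)² / 253.75 = 0.1303
  dwarf red-fruited: (267 − 253.75)² / 253.75 = 0.6919
  dwarf yellow-fruited: (253 − 253.75)² / 253.75 = 0.0022
χ² = 0.1796 + 0.1303 + 0.6919 + 0.0022 = 1.004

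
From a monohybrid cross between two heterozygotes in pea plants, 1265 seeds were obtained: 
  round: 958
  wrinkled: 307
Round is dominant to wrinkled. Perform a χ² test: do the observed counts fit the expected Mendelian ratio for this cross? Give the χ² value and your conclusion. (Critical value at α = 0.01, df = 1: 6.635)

For a monohybrid cross between heterozygotes with complete dominance, the expected phenotypic ratio is 3:1.
Total ratio parts = 4. Expected numbers out of 1265:
  round: 1265 × 3/4 = 948.75
  wrinkled: 1265 × 1/4 = 316.25
χ² = Σ (O − E)² / E
  round: (958 − 948.75)² / 948.75 = 0.0902
  wrinkled: (307 − 316.25)² / 316.25 = 0.2706
χ² = 0.0902 + 0.2706 = 0.3608 ≈ 0.361
Degrees of freedom = 2 − 1 = 1; critical value at α = 0.01 is 6.635.
Since 0.361 < 6.635, we fail to reject the null hypothesis — the data are consistent with the 3:1 ratio.

0.361; consistent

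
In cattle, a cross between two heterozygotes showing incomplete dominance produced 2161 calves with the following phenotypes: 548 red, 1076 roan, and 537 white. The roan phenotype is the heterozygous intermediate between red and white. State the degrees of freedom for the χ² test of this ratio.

With incomplete dominance, a heterozygote × heterozygote cross gives a 1:2:1 phenotypic ratio.
A goodness-of-fit test with 3 phenotype classes has df = 3 − 1 = 2.

2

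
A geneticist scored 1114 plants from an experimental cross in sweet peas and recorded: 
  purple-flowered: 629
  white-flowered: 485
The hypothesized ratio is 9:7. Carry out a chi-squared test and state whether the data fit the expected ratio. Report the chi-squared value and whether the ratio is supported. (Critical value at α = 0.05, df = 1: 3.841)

The 9:7 ratio has 16 parts, so with N = 1114 the expected counts are:
  purple-flowered: 1114 × 9/16 = 626.625
  white-flowered: 1114 × 7/16 = 487.375
χ² = Σ (O − E)² / E
  purple-flowered: (629 − 626.625)² / 626.625 = 0.0090
  white-flowered: (485 − 487.375)² / 487.375 = 0.0116
χ² = 0.0090 + 0.0116 = 0.0206 ≈ 0.021
Degrees of freedom = 2 − 1 = 1; critical value at α = 0.05 is 3.841.
Since 0.021 < 3.841, we fail to reject the null hypothesis — the data are consistent with the 9:7 ratio.

0.021; consistent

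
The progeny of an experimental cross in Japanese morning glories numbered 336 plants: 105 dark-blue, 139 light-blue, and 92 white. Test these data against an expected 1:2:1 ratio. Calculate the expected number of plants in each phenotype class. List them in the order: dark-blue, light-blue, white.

Under the 1:2:1 hypothesis (Σ ratio = 4, N = 336):
  dark-blue: 336 × 1/4 = 84
  light-blue: 336 × 2/4 = 168
  white: 336 × 1/4 = 84

84, 168, 84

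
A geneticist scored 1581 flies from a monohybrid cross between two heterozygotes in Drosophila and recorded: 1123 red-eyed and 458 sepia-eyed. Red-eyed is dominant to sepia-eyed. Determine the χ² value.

For a monohybrid cross between heterozygotes with complete dominance, the expected phenotypic ratio is 3:1.
The 3:1 ratio has 4 parts, so with N = 1581 the expected counts are:
  red-eyed: 1581 × 3/4 = 1185.75
  sepia-eyed: 1581 × 1/4 = 395.25
χ² = Σ (O − E)² / E
  red-eyed: (1123 − 1185.75)² / 1185.75 = 3.3207
  sepia-eyed: (458 − 395.25)² / 395.25 = 9.9622
χ² = 3.3207 + 9.9622 = 13.2829 ≈ 13.283

13.283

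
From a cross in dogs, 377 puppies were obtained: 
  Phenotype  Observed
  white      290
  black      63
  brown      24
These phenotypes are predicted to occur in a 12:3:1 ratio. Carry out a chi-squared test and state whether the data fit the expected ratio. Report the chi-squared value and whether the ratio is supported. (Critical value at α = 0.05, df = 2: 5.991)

1.030; consistent

Expected counts for N = 377 under a 12:3:1 ratio (total parts = 16):
  white: 377 × 12/16 = 282.75
  black: 377 × 3/16 = 70.6875
  brown: 377 × 1/16 = 23.5625
χ² = Σ (O − E)² / E
  white: (290 − 282.75)² / 282.75 = 0.1859
  black: (63 − 70.6875)² / 70.6875 = 0.8360
  brown: (24 − 23.5625)² / 23.5625 = 0.0081
χ² = 0.1859 + 0.8360 + 0.0081 = 1.030
Degrees of freedom = 3 − 1 = 2; critical value at α = 0.05 is 5.991.
Since 1.030 < 5.991, we fail to reject the null hypothesis — the data are consistent with the 12:3:1 ratio.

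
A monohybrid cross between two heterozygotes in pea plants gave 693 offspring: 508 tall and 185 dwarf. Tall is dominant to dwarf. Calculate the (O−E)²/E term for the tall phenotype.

0.266

For a monohybrid cross between heterozygotes with complete dominance, the expected phenotypic ratio is 3:1.
Under the 3:1 hypothesis (Σ ratio = 4, N = 693):
  tall: 693 × 3/4 = 519.75
  dwarf: 693 × 1/4 = 173.25
Contribution of tall: (508 − 519.75)² / 519.75 = 0.2656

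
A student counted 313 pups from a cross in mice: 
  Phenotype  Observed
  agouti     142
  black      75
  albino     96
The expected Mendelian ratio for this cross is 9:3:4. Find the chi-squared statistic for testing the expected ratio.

The 9:3:4 ratio has 16 parts, so with N = 313 the expected counts are:
  agouti: 313 × 9/16 = 176.0625
  black: 313 × 3/16 = 58.6875
  albino: 313 × 4/16 = 78.25
χ² = Σ (O − E)² / E
  agouti: (142 − 176.0625)² / 176.0625 = 6.5900
  black: (75 − 58.6875)² / 58.6875 = 4.5341
  albino: (96 − 78.25)² / 78.25 = 4.0264
χ² = 6.5900 + 4.5341 + 4.0264 = 15.1505 ≈ 15.151

15.151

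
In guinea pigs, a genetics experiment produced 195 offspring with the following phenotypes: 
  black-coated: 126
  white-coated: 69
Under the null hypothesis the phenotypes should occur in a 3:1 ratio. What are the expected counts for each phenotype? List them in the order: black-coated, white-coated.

146.25, 48.75

Expected counts for N = 195 under a 3:1 ratio (total parts = 4):
  black-coated: 195 × 3/4 = 146.25
  white-coated: 195 × 1/4 = 48.75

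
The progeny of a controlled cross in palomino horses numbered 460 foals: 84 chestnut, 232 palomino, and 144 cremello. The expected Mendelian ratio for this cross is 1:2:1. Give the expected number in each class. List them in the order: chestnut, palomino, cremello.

Under the 1:2:1 hypothesis (Σ ratio = 4, N = 460):
  chestnut: 460 × 1/4 = 115
  palomino: 460 × 2/4 = 230
  cremello: 460 × 1/4 = 115

115, 230, 115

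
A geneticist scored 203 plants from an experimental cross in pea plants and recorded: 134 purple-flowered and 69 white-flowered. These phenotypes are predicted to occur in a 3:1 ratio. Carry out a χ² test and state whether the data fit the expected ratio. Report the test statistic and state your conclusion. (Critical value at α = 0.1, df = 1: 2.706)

8.750; not consistent

The 3:1 ratio has 4 parts, so with N = 203 the expected counts are:
  purple-flowered: 203 × 3/4 = 152.25
  white-flowered: 203 × 1/4 = 50.75
χ² = Σ (O − E)² / E
  purple-flowered: (134 − 152.25)² / 152.25 = 2.1876
  white-flowered: (69 − 50.75)² / 50.75 = 6.5628
χ² = 2.1876 + 6.5628 = 8.7504 ≈ 8.750
Degrees of freedom = 2 − 1 = 1; critical value at α = 0.1 is 2.706.
Since 8.750 > 2.706, we reject the null hypothesis — the data do not fit the 3:1 ratio.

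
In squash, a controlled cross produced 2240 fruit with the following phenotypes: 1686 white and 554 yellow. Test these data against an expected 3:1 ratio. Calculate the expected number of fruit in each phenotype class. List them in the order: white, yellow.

1680, 560

The 3:1 ratio has 4 parts, so with N = 2240 the expected counts are:
  white: 2240 × 3/4 = 1680
  yellow: 2240 × 1/4 = 560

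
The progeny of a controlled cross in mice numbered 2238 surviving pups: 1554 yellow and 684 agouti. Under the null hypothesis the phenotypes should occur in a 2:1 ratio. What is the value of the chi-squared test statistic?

7.729

The 2:1 ratio has 3 parts, so with N = 2238 the expected counts are:
  yellow: 2238 × 2/3 = 1492
  agouti: 2238 × 1/3 = 746
χ² = Σ (O − E)² / E
  yellow: (1554 − 1492)² / 1492 = 2.5764
  agouti: (684 − 746)² / 746 = 5.1528
χ² = 2.5764 + 5.1528 = 7.7292 ≈ 7.729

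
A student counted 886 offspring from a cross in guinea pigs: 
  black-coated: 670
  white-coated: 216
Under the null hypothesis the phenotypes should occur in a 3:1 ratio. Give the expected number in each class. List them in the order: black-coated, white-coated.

664.5, 221.5

Expected counts for N = 886 under a 3:1 ratio (total parts = 4):
  black-coated: 886 × 3/4 = 664.5
  white-coated: 886 × 1/4 = 221.5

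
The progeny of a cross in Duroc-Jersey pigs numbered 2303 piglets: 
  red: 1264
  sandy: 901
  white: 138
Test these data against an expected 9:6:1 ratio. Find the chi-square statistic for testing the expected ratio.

2.625

Expected counts for N = 2303 under a 9:6:1 ratio (total parts = 16):
  red: 2303 × 9/16 = 1295.4375
  sandy: 2303 × 6/16 = 863.625
  white: 2303 × 1/16 = 143.9375
χ² = Σ (O − E)² / E
  red: (1264 − 1295.4375)² / 1295.4375 = 0.7629
  sandy: (901 − 863.625)² / 863.625 = 1.6175
  white: (138 − 143.9375)² / 143.9375 = 0.2449
χ² = 0.7629 + 1.6175 + 0.2449 = 2.6253 ≈ 2.625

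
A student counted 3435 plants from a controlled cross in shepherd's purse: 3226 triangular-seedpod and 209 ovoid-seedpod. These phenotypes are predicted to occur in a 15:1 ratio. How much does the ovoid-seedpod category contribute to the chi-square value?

0.151

Under the 15:1 hypothesis (Σ ratio = 16, N = 3435):
  triangular-seedpod: 3435 × 15/16 = 3220.3125
  ovoid-seedpod: 3435 × 1/16 = 214.6875
Contribution of ovoid-seedpod: (209 − 214.6875)² / 214.6875 = 0.1507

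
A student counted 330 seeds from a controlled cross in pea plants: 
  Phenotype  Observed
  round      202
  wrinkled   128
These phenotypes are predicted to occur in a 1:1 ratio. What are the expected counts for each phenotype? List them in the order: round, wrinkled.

165, 165

Under the 1:1 hypothesis (Σ ratio = 2, N = 330):
  round: 330 × 1/2 = 165
  wrinkled: 330 × 1/2 = 165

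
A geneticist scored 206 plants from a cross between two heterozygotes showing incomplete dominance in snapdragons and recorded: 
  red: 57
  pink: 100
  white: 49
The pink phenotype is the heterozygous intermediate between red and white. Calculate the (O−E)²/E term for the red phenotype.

0.587

With incomplete dominance, a heterozygote × heterozygote cross gives a 1:2:1 phenotypic ratio.
The 1:2:1 ratio has 4 parts, so with N = 206 the expected counts are:
  red: 206 × 1/4 = 51.5
  pink: 206 × 2/4 = 103
  white: 206 × 1/4 = 51.5
Contribution of red: (57 − 51.5)² / 51.5 = 0.5874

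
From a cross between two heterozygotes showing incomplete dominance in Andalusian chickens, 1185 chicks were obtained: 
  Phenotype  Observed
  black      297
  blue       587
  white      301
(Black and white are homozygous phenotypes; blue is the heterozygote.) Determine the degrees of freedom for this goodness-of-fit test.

With incomplete dominance, a heterozygote × heterozygote cross gives a 1:2:1 phenotypic ratio.
A goodness-of-fit test with 3 phenotype classes has df = 3 − 1 = 2.

2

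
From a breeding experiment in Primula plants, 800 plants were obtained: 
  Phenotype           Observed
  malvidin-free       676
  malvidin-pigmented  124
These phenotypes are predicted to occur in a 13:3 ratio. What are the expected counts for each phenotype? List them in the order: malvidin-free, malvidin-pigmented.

Total ratio parts = 16. Expected numbers out of 800:
  malvidin-free: 800 × 13/16 = 650
  malvidin-pigmented: 800 × 3/16 = 150

650, 150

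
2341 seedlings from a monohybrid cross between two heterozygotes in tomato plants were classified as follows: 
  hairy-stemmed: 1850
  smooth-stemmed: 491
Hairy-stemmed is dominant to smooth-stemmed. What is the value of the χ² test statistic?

For a monohybrid cross between heterozygotes with complete dominance, the expected phenotypic ratio is 3:1.
The 3:1 ratio has 4 parts, so with N = 2341 the expected counts are:
  hairy-stemmed: 2341 × 3/4 = 1755.75
  smooth-stemmed: 2341 × 1/4 = 585.25
χ² = Σ (O − E)² / E
  hairy-stemmed: (1850 − 1755.75)² / 1755.75 = 5.0594
  smooth-stemmed: (491 − 585.25)² / 585.25 = 15.1782
χ² = 5.0594 + 15.1782 = 20.2376 ≈ 20.238

20.238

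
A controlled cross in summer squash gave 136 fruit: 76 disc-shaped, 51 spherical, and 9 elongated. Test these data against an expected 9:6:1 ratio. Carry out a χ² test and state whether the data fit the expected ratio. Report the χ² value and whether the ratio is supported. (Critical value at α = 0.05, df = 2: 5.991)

0.033; consistent

Expected counts for N = 136 under a 9:6:1 ratio (total parts = 16):
  disc-shaped: 136 × 9/16 = 76.5
  spherical: 136 × 6/16 = 51
  elongated: 136 × 1/16 = 8.5
χ² = Σ (O − E)² / E
  disc-shaped: (76 − 76.5)² / 76.5 = 0.0033
  spherical: (51 − 51)² / 51 = 0.0000
  elongated: (9 − 8.5)² / 8.5 = 0.0294
χ² = 0.0033 + 0.0000 + 0.0294 = 0.0327 ≈ 0.033
Degrees of freedom = 3 − 1 = 2; critical value at α = 0.05 is 5.991.
Since 0.033 < 5.991, we fail to reject the null hypothesis — the data are consistent with the 9:6:1 ratio.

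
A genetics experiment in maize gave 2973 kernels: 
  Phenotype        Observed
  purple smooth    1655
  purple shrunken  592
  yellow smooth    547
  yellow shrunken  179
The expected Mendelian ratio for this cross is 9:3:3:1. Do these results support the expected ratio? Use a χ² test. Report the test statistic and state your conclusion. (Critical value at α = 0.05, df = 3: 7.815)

Total ratio parts = 16. Expected numbers out of 2973:
  purple smooth: 2973 × 9/16 = 1672.3125
  purple shrunken: 2973 × 3/16 = 557.4375
  yellow smooth: 2973 × 3/16 = 557.4375
  yellow shrunken: 2973 × 1/16 = 185.8125
χ² = Σ (O − E)² / E
  purple smooth: (1655 − 1672.3125)² / 1672.3125 = 0.1792
  purple shrunken: (592 − 557.4375)² / 557.4375 = 2.1430
  yellow smooth: (547 − 557.4375)² / 557.4375 = 0.1954
  yellow shrunken: (179 − 185.8125)² / 185.8125 = 0.2498
χ² = 0.1792 + 2.1430 + 0.1954 + 0.2498 = 2.7674 ≈ 2.767
Degrees of freedom = 4 − 1 = 3; critical value at α = 0.05 is 7.815.
Since 2.767 < 7.815, we fail to reject the null hypothesis — the data are consistent with the 9:3:3:1 ratio.

2.767; consistent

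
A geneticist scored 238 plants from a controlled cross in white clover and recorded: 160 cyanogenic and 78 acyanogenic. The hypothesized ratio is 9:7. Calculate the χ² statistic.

11.653

The 9:7 ratio has 16 parts, so with N = 238 the expected counts are:
  cyanogenic: 238 × 9/16 = 133.875
  acyanogenic: 238 × 7/16 = 104.125
χ² = Σ (O − E)² / E
  cyanogenic: (160 − 133.875)² / 133.875 = 5.0982
  acyanogenic: (78 − 104.125)² / 104.125 = 6.5548
χ² = 5.0982 + 6.5548 = 11.653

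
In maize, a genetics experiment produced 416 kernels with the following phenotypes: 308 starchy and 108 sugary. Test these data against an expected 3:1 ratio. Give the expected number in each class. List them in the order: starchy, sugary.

312, 104

Total ratio parts = 4. Expected numbers out of 416:
  starchy: 416 × 3/4 = 312
  sugary: 416 × 1/4 = 104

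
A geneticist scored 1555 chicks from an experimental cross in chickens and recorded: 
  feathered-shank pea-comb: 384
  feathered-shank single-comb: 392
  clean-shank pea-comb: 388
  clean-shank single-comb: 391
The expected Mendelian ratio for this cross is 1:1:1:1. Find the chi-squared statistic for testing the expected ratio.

Expected counts for N = 1555 under a 1:1:1:1 ratio (total parts = 4):
  feathered-shank pea-comb: 1555 × 1/4 = 388.75
  feathered-shank single-comb: 1555 × 1/4 = 388.75
  clean-shank pea-comb: 1555 × 1/4 = 388.75
  clean-shank single-comb: 1555 × 1/4 = 388.75
χ² = Σ (O − E)² / E
  feathered-shank pea-comb: (384 − 388.75)² / 388.75 = 0.0580
  feathered-shank single-comb: (392 − 388.75)² / 388.75 = 0.0272
  clean-shank pea-comb: (388 − 388.75)² / 388.75 = 0.0014
  clean-shank single-comb: (391 − 388.75)² / 388.75 = 0.0130
χ² = 0.0580 + 0.0272 + 0.0014 + 0.0130 = 0.0996 ≈ 0.100

0.100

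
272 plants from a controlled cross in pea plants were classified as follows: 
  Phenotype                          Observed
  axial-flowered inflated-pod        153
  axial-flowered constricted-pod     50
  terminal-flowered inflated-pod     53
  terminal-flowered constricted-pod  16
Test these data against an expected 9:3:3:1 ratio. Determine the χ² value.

0.157

The 9:3:3:1 ratio has 16 parts, so with N = 272 the expected counts are:
  axial-flowered inflated-pod: 272 × 9/16 = 153
  axial-flowered constricted-pod: 272 × 3/16 = 51
  terminal-flowered inflated-pod: 272 × 3/16 = 51
  terminal-flowered constricted-pod: 272 × 1/16 = 17
χ² = Σ (O − E)² / E
  axial-flowered inflated-pod: (153 − 153)² / 153 = 0.0000
  axial-flowered constricted-pod: (50 − 51)² / 51 = 0.0196
  terminal-flowered inflated-pod: (53 − 51)² / 51 = 0.0784
  terminal-flowered constricted-pod: (16 − 17)² / 17 = 0.0588
χ² = 0.0000 + 0.0196 + 0.0784 + 0.0588 = 0.1568 ≈ 0.157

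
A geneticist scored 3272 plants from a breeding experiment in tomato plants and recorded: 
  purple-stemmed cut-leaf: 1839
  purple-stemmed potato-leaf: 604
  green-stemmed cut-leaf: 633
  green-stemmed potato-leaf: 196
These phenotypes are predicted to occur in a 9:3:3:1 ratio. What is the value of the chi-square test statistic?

Expected counts for N = 3272 under a 9:3:3:1 ratio (total parts = 16):
  purple-stemmed cut-leaf: 3272 × 9/16 = 1840.5
  purple-stemmed potato-leaf: 3272 × 3/16 = 613.5
  green-stemmed cut-leaf: 3272 × 3/16 = 613.5
  green-stemmed potato-leaf: 3272 × 1/16 = 204.5
χ² = Σ (O − E)² / E
  purple-stemmed cut-leaf: (1839 − 1840.5)² / 1840.5 = 0.0012
  purple-stemmed potato-leaf: (604 − 613.5)² / 613.5 = 0.1471
  green-stemmed cut-leaf: (633 − 613.5)² / 613.5 = 0.6198
  green-stemmed potato-leaf: (196 − 204.5)² / 204.5 = 0.3533
χ² = 0.0012 + 0.1471 + 0.6198 + 0.3533 = 1.1214 ≈ 1.121

1.121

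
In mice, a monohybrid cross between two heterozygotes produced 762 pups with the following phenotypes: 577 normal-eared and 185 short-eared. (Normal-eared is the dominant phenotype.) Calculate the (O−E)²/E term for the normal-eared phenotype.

0.053

For a monohybrid cross between heterozygotes with complete dominance, the expected phenotypic ratio is 3:1.
Under the 3:1 hypothesis (Σ ratio = 4, N = 762):
  normal-eared: 762 × 3/4 = 571.5
  short-eared: 762 × 1/4 = 190.5
Contribution of normal-eared: (577 − 571.5)² / 571.5 = 0.0529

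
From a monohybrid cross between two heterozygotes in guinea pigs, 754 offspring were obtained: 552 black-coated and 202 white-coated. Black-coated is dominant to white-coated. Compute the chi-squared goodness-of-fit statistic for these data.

1.289

For a monohybrid cross between heterozygotes with complete dominance, the expected phenotypic ratio is 3:1.
Total ratio parts = 4. Expected numbers out of 754:
  black-coated: 754 × 3/4 = 565.5
  white-coated: 754 × 1/4 = 188.5
χ² = Σ (O − E)² / E
  black-coated: (552 − 565.5)² / 565.5 = 0.3223
  white-coated: (202 − 188.5)² / 188.5 = 0.9668
χ² = 0.3223 + 0.9668 = 1.2891 ≈ 1.289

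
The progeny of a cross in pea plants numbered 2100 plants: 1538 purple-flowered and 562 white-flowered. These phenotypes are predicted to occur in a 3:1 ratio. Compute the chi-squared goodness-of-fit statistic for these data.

The 3:1 ratio has 4 parts, so with N = 2100 the expected counts are:
  purple-flowered: 2100 × 3/4 = 1575
  white-flowered: 2100 × 1/4 = 525
χ² = Σ (O − E)² / E
  purple-flowered: (1538 − 1575)² / 1575 = 0.8692
  white-flowered: (562 − 525)² / 525 = 2.6076
χ² = 0.8692 + 2.6076 = 3.4768 ≈ 3.477

3.477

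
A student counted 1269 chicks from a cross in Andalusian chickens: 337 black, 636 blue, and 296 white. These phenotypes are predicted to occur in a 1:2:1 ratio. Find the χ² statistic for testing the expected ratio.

Expected counts for N = 1269 under a 1:2:1 ratio (total parts = 4):
  black: 1269 × 1/4 = 317.25
  blue: 1269 × 2/4 = 634.5
  white: 1269 × 1/4 = 317.25
χ² = Σ (O − E)² / E
  black: (337 − 317.25)² / 317.25 = 1.2295
  blue: (636 − 634.5)² / 634.5 = 0.0035
  white: (296 − 317.25)² / 317.25 = 1.4234
χ² = 1.2295 + 0.0035 + 1.4234 = 2.6564 ≈ 2.656

2.656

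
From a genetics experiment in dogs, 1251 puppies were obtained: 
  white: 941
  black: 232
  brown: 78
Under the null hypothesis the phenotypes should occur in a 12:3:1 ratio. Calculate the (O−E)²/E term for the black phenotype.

0.028

Total ratio parts = 16. Expected numbers out of 1251:
  white: 1251 × 12/16 = 938.25
  black: 1251 × 3/16 = 234.5625
  brown: 1251 × 1/16 = 78.1875
Contribution of black: (232 − 234.5625)² / 234.5625 = 0.0280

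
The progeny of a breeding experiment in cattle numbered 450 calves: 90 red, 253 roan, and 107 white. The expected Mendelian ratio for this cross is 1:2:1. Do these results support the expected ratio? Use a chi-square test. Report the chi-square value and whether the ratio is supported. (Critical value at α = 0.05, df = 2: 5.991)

8.253; not consistent

Total ratio parts = 4. Expected numbers out of 450:
  red: 450 × 1/4 = 112.5
  roan: 450 × 2/4 = 225
  white: 450 × 1/4 = 112.5
χ² = Σ (O − E)² / E
  red: (90 − 112.5)² / 112.5 = 4.5000
  roan: (253 − 225)² / 225 = 3.4844
  white: (107 − 112.5)² / 112.5 = 0.2689
χ² = 4.5000 + 3.4844 + 0.2689 = 8.2533 ≈ 8.253
Degrees of freedom = 3 − 1 = 2; critical value at α = 0.05 is 5.991.
Since 8.253 > 5.991, we reject the null hypothesis — the data do not fit the 1:2:1 ratio.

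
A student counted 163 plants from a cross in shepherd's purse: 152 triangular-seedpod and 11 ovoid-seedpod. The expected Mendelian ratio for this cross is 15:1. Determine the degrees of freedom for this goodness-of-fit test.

1

A goodness-of-fit test with 2 phenotype classes has df = 2 − 1 = 1.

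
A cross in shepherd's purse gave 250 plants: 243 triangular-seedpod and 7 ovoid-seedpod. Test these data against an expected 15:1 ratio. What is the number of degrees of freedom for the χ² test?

A goodness-of-fit test with 2 phenotype classes has df = 2 − 1 = 1.

1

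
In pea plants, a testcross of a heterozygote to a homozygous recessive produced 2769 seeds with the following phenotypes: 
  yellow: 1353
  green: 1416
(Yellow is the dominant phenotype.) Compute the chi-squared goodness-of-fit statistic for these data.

A testcross of a heterozygote (Aa × aa) gives a 1:1 phenotypic ratio.
Total ratio parts = 2. Expected numbers out of 2769:
  yellow: 2769 × 1/2 = 1384.5
  green: 2769 × 1/2 = 1384.5
χ² = Σ (O − E)² / E
  yellow: (1353 − 1384.5)² / 1384.5 = 0.7167
  green: (1416 − 1384.5)² / 1384.5 = 0.7167
χ² = 0.7167 + 0.7167 = 1.4334 ≈ 1.433

1.433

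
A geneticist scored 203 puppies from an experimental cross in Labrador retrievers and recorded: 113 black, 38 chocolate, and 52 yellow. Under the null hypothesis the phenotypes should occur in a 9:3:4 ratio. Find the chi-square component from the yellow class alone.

0.031

Expected counts for N = 203 under a 9:3:4 ratio (total parts = 16):
  black: 203 × 9/16 = 114.1875
  chocolate: 203 × 3/16 = 38.0625
  yellow: 203 × 4/16 = 50.75
Contribution of yellow: (52 − 50.75)² / 50.75 = 0.0308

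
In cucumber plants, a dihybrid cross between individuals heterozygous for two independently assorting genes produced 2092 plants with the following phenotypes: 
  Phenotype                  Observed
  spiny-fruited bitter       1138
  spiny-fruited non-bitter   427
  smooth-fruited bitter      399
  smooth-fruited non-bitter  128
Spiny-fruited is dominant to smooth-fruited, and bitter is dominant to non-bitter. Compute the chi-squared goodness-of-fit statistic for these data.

A dihybrid F₂ with independent assortment and complete dominance at both loci gives a 9:3:3:1 phenotypic ratio.
The 9:3:3:1 ratio has 16 parts, so with N = 2092 the expected counts are:
  spiny-fruited bitter: 2092 × 9/16 = 1176.75
  spiny-fruited non-bitter: 2092 × 3/16 = 392.25
  smooth-fruited bitter: 2092 × 3/16 = 392.25
  smooth-fruited non-bitter: 2092 × 1/16 = 130.75
χ² = Σ (O − E)² / E
  spiny-fruited bitter: (1138 − 1176.75)² / 1176.75 = 1.2760
  spiny-fruited non-bitter: (427 − 392.25)² / 392.25 = 3.0786
  smooth-fruited bitter: (399 − 392.25)² / 392.25 = 0.1162
  smooth-fruited non-bitter: (128 − 130.75)² / 130.75 = 0.0578
χ² = 1.2760 + 3.0786 + 0.1162 + 0.0578 = 4.5286 ≈ 4.529

4.529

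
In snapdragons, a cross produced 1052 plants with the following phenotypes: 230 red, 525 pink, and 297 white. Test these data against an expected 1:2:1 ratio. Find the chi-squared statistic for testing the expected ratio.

8.538

Under the 1:2:1 hypothesis (Σ ratio = 4, N = 1052):
  red: 1052 × 1/4 = 263
  pink: 1052 × 2/4 = 526
  white: 1052 × 1/4 = 263
χ² = Σ (O − E)² / E
  red: (230 − 263)² / 263 = 4.1407
  pink: (525 − 526)² / 526 = 0.0019
  white: (297 − 263)² / 263 = 4.3954
χ² = 4.1407 + 0.0019 + 4.3954 = 8.538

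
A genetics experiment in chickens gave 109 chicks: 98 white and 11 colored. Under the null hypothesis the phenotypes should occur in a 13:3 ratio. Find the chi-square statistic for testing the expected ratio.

The 13:3 ratio has 16 parts, so with N = 109 the expected counts are:
  white: 109 × 13/16 = 88.5625
  colored: 109 × 3/16 = 20.4375
χ² = Σ (O − E)² / E
  white: (98 − 88.5625)² / 88.5625 = 1.0057
  colored: (11 − 20.4375)² / 20.4375 = 4.3580
χ² = 1.0057 + 4.3580 = 5.3637 ≈ 5.364

5.364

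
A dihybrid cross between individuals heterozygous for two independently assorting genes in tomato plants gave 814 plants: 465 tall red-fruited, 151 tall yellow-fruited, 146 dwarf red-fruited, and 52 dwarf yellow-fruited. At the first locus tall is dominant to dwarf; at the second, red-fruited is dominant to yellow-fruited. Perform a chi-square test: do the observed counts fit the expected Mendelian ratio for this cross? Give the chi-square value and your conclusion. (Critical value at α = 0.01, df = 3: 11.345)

A dihybrid F₂ with independent assortment and complete dominance at both loci gives a 9:3:3:1 phenotypic ratio.
The 9:3:3:1 ratio has 16 parts, so with N = 814 the expected counts are:
  tall red-fruited: 814 × 9/16 = 457.875
  tall yellow-fruited: 814 × 3/16 = 152.625
  dwarf red-fruited: 814 × 3/16 = 152.625
  dwarf yellow-fruited: 814 × 1/16 = 50.875
χ² = Σ (O − E)² / E
  tall red-fruited: (465 − 457.875)² / 457.875 = 0.1109
  tall yellow-fruited: (151 − 152.625)² / 152.625 = 0.0173
  dwarf red-fruited: (146 − 152.625)² / 152.625 = 0.2876
  dwarf yellow-fruited: (52 − 50.875)² / 50.875 = 0.0249
χ² = 0.1109 + 0.0173 + 0.2876 + 0.0249 = 0.4407 ≈ 0.441
Degrees of freedom = 4 − 1 = 3; critical value at α = 0.01 is 11.345.
Since 0.441 < 11.345, we fail to reject the null hypothesis — the data are consistent with the 9:3:3:1 ratio.

0.441; consistent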